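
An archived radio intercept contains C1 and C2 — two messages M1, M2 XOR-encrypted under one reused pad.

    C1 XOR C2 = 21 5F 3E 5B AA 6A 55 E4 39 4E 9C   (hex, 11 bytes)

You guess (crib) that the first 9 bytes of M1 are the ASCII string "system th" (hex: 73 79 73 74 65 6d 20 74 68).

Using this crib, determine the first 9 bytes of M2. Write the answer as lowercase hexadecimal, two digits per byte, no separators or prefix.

52264d2fcf07759051

Since C1 ⊕ C2 = M1 ⊕ M2, XORing with the guessed M1 bytes yields the corresponding M2 bytes: M2 = (C1 ⊕ C2) ⊕ M1.
21 xor 73 = 52
5f xor 79 = 26
3e xor 73 = 4d
5b xor 74 = 2f
aa xor 65 = cf
6a xor 6d = 07
55 xor 20 = 75
e4 xor 74 = 90
39 xor 68 = 51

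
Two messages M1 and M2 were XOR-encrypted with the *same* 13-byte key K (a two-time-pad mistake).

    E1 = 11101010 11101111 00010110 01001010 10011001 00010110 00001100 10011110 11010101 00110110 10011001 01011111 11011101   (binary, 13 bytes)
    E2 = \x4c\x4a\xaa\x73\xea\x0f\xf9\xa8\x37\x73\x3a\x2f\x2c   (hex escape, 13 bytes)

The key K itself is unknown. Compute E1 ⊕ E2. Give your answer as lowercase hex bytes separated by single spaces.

E1 ⊕ E2 = (M1 ⊕ K) ⊕ (M2 ⊕ K) = M1 ⊕ M2 — the shared key cancels under XOR.
ea ^ 4c = a6
ef ^ 4a = a5
16 ^ aa = bc
4a ^ 73 = 39
99 ^ ea = 73
16 ^ 0f = 19
0c ^ f9 = f5
9e ^ a8 = 36
d5 ^ 37 = e2
36 ^ 73 = 45
99 ^ 3a = a3
5f ^ 2f = 70
dd ^ 2c = f1

a6 a5 bc 39 73 19 f5 36 e2 45 a3 70 f1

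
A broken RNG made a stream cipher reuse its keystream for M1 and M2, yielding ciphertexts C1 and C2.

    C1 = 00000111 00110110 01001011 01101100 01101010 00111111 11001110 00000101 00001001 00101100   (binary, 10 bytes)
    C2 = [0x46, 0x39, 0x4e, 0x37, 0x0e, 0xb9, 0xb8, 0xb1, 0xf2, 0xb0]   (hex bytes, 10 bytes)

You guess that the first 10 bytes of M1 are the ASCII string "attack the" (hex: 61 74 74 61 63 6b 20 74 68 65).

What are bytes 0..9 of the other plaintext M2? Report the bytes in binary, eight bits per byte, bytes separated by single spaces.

00100000 01111011 01110001 00111010 00000111 11101101 01010110 11000000 10010011 11111001

First, C1 ⊕ C2 = (M1 ⊕ K) ⊕ (M2 ⊕ K) = M1 ⊕ M2, so the key drops out. Then M2 = (M1 ⊕ M2) ⊕ M1 over the first 10 bytes.
byte 0: (07 XOR 46) XOR 61 = 41 XOR 61 = 20
byte 1: (36 XOR 39) XOR 74 = 0f XOR 74 = 7b
byte 2: (4b XOR 4e) XOR 74 = 05 XOR 74 = 71
byte 3: (6c XOR 37) XOR 61 = 5b XOR 61 = 3a
byte 4: (6a XOR 0e) XOR 63 = 64 XOR 63 = 07
byte 5: (3f XOR b9) XOR 6b = 86 XOR 6b = ed
byte 6: (ce XOR b8) XOR 20 = 76 XOR 20 = 56
byte 7: (05 XOR b1) XOR 74 = b4 XOR 74 = c0
byte 8: (09 XOR f2) XOR 68 = fb XOR 68 = 93
byte 9: (2c XOR b0) XOR 65 = 9c XOR 65 = f9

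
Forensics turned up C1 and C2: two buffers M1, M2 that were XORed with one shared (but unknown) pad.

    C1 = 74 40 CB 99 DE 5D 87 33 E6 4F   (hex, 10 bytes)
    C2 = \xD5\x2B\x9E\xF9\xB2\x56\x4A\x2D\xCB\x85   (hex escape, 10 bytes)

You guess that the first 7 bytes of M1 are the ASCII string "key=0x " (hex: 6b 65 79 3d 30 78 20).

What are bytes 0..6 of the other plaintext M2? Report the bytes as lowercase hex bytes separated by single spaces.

First, C1 ⊕ C2 = (M1 ⊕ K) ⊕ (M2 ⊕ K) = M1 ⊕ M2, so the key drops out. Then M2 = (M1 ⊕ M2) ⊕ M1 over the first 7 bytes.
byte 0: (74 xor d5) xor 6b = a1 xor 6b = ca
byte 1: (40 xor 2b) xor 65 = 6b xor 65 = 0e
byte 2: (cb xor 9e) xor 79 = 55 xor 79 = 2c
byte 3: (99 xor f9) xor 3d = 60 xor 3d = 5d
byte 4: (de xor b2) xor 30 = 6c xor 30 = 5c
byte 5: (5d xor 56) xor 78 = 0b xor 78 = 73
byte 6: (87 xor 4a) xor 20 = cd xor 20 = ed

ca 0e 2c 5d 5c 73 ed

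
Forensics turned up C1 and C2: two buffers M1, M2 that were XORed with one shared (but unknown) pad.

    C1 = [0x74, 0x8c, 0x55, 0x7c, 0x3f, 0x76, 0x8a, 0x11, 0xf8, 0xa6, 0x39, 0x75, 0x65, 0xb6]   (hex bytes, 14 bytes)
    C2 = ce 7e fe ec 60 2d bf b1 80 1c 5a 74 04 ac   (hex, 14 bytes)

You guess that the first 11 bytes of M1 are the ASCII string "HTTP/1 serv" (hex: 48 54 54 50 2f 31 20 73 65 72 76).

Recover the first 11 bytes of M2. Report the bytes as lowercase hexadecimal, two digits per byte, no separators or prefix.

First, C1 ⊕ C2 = (M1 ⊕ K) ⊕ (M2 ⊕ K) = M1 ⊕ M2, so the key drops out. Then M2 = (M1 ⊕ M2) ⊕ M1 over the first 11 bytes.
byte 0: (74 ^ ce) ^ 48 = ba ^ 48 = f2
byte 1: (8c ^ 7e) ^ 54 = f2 ^ 54 = a6
byte 2: (55 ^ fe) ^ 54 = ab ^ 54 = ff
byte 3: (7c ^ ec) ^ 50 = 90 ^ 50 = c0
byte 4: (3f ^ 60) ^ 2f = 5f ^ 2f = 70
byte 5: (76 ^ 2d) ^ 31 = 5b ^ 31 = 6a
byte 6: (8a ^ bf) ^ 20 = 35 ^ 20 = 15
byte 7: (11 ^ b1) ^ 73 = a0 ^ 73 = d3
byte 8: (f8 ^ 80) ^ 65 = 78 ^ 65 = 1d
byte 9: (a6 ^ 1c) ^ 72 = ba ^ 72 = c8
byte 10: (39 ^ 5a) ^ 76 = 63 ^ 76 = 15

f2a6ffc0706a15d31dc815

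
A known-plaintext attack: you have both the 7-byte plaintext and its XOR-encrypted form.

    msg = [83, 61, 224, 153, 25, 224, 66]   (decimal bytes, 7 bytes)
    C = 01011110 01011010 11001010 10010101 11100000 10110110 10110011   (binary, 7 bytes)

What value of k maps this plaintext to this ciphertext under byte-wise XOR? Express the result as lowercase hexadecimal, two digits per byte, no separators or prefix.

0d672a0cf956f1

Since C = msg ⊕ k, XORing both sides with msg gives k = msg ⊕ C.
byte 0: 53 ^ 5e = 0d
byte 1: 3d ^ 5a = 67
byte 2: e0 ^ ca = 2a
byte 3: 99 ^ 95 = 0c
byte 4: 19 ^ e0 = f9
byte 5: e0 ^ b6 = 56
byte 6: 42 ^ b3 = f1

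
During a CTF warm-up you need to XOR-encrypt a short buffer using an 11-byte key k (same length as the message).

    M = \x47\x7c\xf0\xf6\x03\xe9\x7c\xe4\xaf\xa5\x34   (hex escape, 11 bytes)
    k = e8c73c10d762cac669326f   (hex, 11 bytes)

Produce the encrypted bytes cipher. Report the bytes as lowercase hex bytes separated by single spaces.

af bb cc e6 d4 8b b6 22 c6 97 5b

01000111 ^ 11101000 = 10101111
01111100 ^ 11000111 = 10111011
11110000 ^ 00111100 = 11001100
11110110 ^ 00010000 = 11100110
00000011 ^ 11010111 = 11010100
11101001 ^ 01100010 = 10001011
01111100 ^ 11001010 = 10110110
11100100 ^ 11000110 = 00100010
10101111 ^ 01101001 = 11000110
10100101 ^ 00110010 = 10010111
00110100 ^ 01101111 = 01011011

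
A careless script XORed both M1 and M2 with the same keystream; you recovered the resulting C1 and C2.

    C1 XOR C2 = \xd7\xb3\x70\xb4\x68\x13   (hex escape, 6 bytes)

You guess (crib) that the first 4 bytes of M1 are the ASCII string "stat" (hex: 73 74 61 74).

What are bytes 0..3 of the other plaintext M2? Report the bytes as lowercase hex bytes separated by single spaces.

Since C1 ⊕ C2 = M1 ⊕ M2, XORing with the guessed M1 bytes yields the corresponding M2 bytes: M2 = (C1 ⊕ C2) ⊕ M1.
byte 0: d7 ⊕ 73 = a4
byte 1: b3 ⊕ 74 = c7
byte 2: 70 ⊕ 61 = 11
byte 3: b4 ⊕ 74 = c0

a4 c7 11 c0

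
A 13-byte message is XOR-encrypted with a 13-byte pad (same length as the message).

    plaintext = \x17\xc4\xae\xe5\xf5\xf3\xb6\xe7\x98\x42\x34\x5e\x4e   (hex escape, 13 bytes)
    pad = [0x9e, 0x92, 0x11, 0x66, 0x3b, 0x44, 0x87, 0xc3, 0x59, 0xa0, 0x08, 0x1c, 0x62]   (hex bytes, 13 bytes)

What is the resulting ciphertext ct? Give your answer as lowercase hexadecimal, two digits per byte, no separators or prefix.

XOR is its own inverse, so applying the key byte-wise gives the result directly.
00010111 xor 10011110 = 10001001
11000100 xor 10010010 = 01010110
10101110 xor 00010001 = 10111111
11100101 xor 01100110 = 10000011
11110101 xor 00111011 = 11001110
11110011 xor 01000100 = 10110111
10110110 xor 10000111 = 00110001
11100111 xor 11000011 = 00100100
10011000 xor 01011001 = 11000001
01000010 xor 10100000 = 11100010
00110100 xor 00001000 = 00111100
01011110 xor 00011100 = 01000010
01001110 xor 01100010 = 00101100

8956bf83ceb73124c1e23c422c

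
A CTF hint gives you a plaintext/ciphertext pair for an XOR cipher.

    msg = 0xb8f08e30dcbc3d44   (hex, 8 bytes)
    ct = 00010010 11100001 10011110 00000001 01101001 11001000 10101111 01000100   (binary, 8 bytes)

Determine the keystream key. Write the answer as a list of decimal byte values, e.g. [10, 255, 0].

[170, 17, 16, 49, 181, 116, 146, 0]

Since ct = msg ⊕ key, XORing both sides with msg gives key = msg ⊕ ct.
184 ^  18 = 170
240 ^ 225 =  17
142 ^ 158 =  16
 48 ^   1 =  49
220 ^ 105 = 181
188 ^ 200 = 116
 61 ^ 175 = 146
 68 ^  68 =   0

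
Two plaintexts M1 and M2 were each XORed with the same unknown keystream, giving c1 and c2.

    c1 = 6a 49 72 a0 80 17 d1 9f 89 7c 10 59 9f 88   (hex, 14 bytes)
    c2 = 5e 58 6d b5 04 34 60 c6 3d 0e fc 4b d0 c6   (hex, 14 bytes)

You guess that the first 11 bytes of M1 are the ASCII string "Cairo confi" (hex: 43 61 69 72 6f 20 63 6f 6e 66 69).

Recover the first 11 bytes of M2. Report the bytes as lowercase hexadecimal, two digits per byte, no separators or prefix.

77707667eb03d236da1485

First, c1 ⊕ c2 = (M1 ⊕ K) ⊕ (M2 ⊕ K) = M1 ⊕ M2, so the key drops out. Then M2 = (M1 ⊕ M2) ⊕ M1 over the first 11 bytes.
byte 0: (6a ^ 5e) ^ 43 = 34 ^ 43 = 77
byte 1: (49 ^ 58) ^ 61 = 11 ^ 61 = 70
byte 2: (72 ^ 6d) ^ 69 = 1f ^ 69 = 76
byte 3: (a0 ^ b5) ^ 72 = 15 ^ 72 = 67
byte 4: (80 ^ 04) ^ 6f = 84 ^ 6f = eb
byte 5: (17 ^ 34) ^ 20 = 23 ^ 20 = 03
byte 6: (d1 ^ 60) ^ 63 = b1 ^ 63 = d2
byte 7: (9f ^ c6) ^ 6f = 59 ^ 6f = 36
byte 8: (89 ^ 3d) ^ 6e = b4 ^ 6e = da
byte 9: (7c ^ 0e) ^ 66 = 72 ^ 66 = 14
byte 10: (10 ^ fc) ^ 69 = ec ^ 69 = 85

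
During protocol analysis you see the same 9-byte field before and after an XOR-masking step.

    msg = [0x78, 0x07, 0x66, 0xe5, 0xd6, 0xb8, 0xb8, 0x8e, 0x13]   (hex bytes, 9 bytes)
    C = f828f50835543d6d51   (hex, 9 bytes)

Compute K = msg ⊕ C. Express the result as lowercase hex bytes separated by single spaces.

80 2f 93 ed e3 ec 85 e3 42

Since C = msg ⊕ K, XORing both sides with msg gives K = msg ⊕ C.
01111000 XOR 11111000 = 10000000
00000111 XOR 00101000 = 00101111
01100110 XOR 11110101 = 10010011
11100101 XOR 00001000 = 11101101
11010110 XOR 00110101 = 11100011
10111000 XOR 01010100 = 11101100
10111000 XOR 00111101 = 10000101
10001110 XOR 01101101 = 11100011
00010011 XOR 01010001 = 01000010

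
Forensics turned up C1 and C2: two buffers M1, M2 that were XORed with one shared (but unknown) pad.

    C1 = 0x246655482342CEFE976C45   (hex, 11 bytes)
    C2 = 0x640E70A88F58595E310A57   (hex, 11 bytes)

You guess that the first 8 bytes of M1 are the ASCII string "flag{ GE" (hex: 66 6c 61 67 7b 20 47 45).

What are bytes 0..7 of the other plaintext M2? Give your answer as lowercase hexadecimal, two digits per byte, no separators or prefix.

First, C1 ⊕ C2 = (M1 ⊕ K) ⊕ (M2 ⊕ K) = M1 ⊕ M2, so the key drops out. Then M2 = (M1 ⊕ M2) ⊕ M1 over the first 8 bytes.
byte 0: (24 ⊕ 64) ⊕ 66 = 40 ⊕ 66 = 26
byte 1: (66 ⊕ 0e) ⊕ 6c = 68 ⊕ 6c = 04
byte 2: (55 ⊕ 70) ⊕ 61 = 25 ⊕ 61 = 44
byte 3: (48 ⊕ a8) ⊕ 67 = e0 ⊕ 67 = 87
byte 4: (23 ⊕ 8f) ⊕ 7b = ac ⊕ 7b = d7
byte 5: (42 ⊕ 58) ⊕ 20 = 1a ⊕ 20 = 3a
byte 6: (ce ⊕ 59) ⊕ 47 = 97 ⊕ 47 = d0
byte 7: (fe ⊕ 5e) ⊕ 45 = a0 ⊕ 45 = e5

26044487d73ad0e5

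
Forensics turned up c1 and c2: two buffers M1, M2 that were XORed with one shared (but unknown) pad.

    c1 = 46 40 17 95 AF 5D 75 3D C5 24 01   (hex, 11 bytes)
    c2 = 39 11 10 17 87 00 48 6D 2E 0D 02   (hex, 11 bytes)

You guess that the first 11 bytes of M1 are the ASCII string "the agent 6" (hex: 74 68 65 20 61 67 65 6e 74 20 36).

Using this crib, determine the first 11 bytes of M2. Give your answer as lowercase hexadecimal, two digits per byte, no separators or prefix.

First, c1 ⊕ c2 = (M1 ⊕ K) ⊕ (M2 ⊕ K) = M1 ⊕ M2, so the key drops out. Then M2 = (M1 ⊕ M2) ⊕ M1 over the first 11 bytes.
byte 0: (46 XOR 39) XOR 74 = 7f XOR 74 = 0b
byte 1: (40 XOR 11) XOR 68 = 51 XOR 68 = 39
byte 2: (17 XOR 10) XOR 65 = 07 XOR 65 = 62
byte 3: (95 XOR 17) XOR 20 = 82 XOR 20 = a2
byte 4: (af XOR 87) XOR 61 = 28 XOR 61 = 49
byte 5: (5d XOR 00) XOR 67 = 5d XOR 67 = 3a
byte 6: (75 XOR 48) XOR 65 = 3d XOR 65 = 58
byte 7: (3d XOR 6d) XOR 6e = 50 XOR 6e = 3e
byte 8: (c5 XOR 2e) XOR 74 = eb XOR 74 = 9f
byte 9: (24 XOR 0d) XOR 20 = 29 XOR 20 = 09
byte 10: (01 XOR 02) XOR 36 = 03 XOR 36 = 35

0b3962a2493a583e9f0935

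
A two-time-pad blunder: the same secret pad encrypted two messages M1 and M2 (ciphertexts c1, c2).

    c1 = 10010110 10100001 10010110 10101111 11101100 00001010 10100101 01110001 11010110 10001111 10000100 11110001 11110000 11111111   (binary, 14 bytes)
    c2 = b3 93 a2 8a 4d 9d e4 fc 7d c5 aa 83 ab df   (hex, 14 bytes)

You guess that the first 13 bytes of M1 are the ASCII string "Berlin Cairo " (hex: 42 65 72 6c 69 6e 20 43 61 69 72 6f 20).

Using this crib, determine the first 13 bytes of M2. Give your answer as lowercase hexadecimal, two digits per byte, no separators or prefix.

67574649c8f961ceca235c1d7b

First, c1 ⊕ c2 = (M1 ⊕ K) ⊕ (M2 ⊕ K) = M1 ⊕ M2, so the key drops out. Then M2 = (M1 ⊕ M2) ⊕ M1 over the first 13 bytes.
byte 0: (96 ^ b3) ^ 42 = 25 ^ 42 = 67
byte 1: (a1 ^ 93) ^ 65 = 32 ^ 65 = 57
byte 2: (96 ^ a2) ^ 72 = 34 ^ 72 = 46
byte 3: (af ^ 8a) ^ 6c = 25 ^ 6c = 49
byte 4: (ec ^ 4d) ^ 69 = a1 ^ 69 = c8
byte 5: (0a ^ 9d) ^ 6e = 97 ^ 6e = f9
byte 6: (a5 ^ e4) ^ 20 = 41 ^ 20 = 61
byte 7: (71 ^ fc) ^ 43 = 8d ^ 43 = ce
byte 8: (d6 ^ 7d) ^ 61 = ab ^ 61 = ca
byte 9: (8f ^ c5) ^ 69 = 4a ^ 69 = 23
byte 10: (84 ^ aa) ^ 72 = 2e ^ 72 = 5c
byte 11: (f1 ^ 83) ^ 6f = 72 ^ 6f = 1d
byte 12: (f0 ^ ab) ^ 20 = 5b ^ 20 = 7b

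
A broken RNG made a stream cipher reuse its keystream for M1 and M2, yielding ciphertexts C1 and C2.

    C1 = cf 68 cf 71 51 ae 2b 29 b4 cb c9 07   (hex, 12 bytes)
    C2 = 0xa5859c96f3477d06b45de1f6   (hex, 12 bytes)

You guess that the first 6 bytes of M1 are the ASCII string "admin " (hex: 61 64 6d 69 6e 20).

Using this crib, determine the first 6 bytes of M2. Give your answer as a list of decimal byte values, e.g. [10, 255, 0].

[11, 137, 62, 142, 204, 201]

First, C1 ⊕ C2 = (M1 ⊕ K) ⊕ (M2 ⊕ K) = M1 ⊕ M2, so the key drops out. Then M2 = (M1 ⊕ M2) ⊕ M1 over the first 6 bytes.
byte 0: (cf ^ a5) ^ 61 = 6a ^ 61 = 0b
byte 1: (68 ^ 85) ^ 64 = ed ^ 64 = 89
byte 2: (cf ^ 9c) ^ 6d = 53 ^ 6d = 3e
byte 3: (71 ^ 96) ^ 69 = e7 ^ 69 = 8e
byte 4: (51 ^ f3) ^ 6e = a2 ^ 6e = cc
byte 5: (ae ^ 47) ^ 20 = e9 ^ 20 = c9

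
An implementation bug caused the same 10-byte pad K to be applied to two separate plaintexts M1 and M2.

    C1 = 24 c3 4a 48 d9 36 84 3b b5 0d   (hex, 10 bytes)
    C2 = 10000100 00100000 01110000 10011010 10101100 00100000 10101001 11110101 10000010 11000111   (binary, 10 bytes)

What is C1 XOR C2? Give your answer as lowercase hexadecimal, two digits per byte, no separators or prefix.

a0e33ad275162dce37ca

C1 ⊕ C2 = (M1 ⊕ K) ⊕ (M2 ⊕ K) = M1 ⊕ M2 — the shared key cancels under XOR.
 36 ⊕ 132 = 160
195 ⊕  32 = 227
 74 ⊕ 112 =  58
 72 ⊕ 154 = 210
217 ⊕ 172 = 117
 54 ⊕  32 =  22
132 ⊕ 169 =  45
 59 ⊕ 245 = 206
181 ⊕ 130 =  55
 13 ⊕ 199 = 202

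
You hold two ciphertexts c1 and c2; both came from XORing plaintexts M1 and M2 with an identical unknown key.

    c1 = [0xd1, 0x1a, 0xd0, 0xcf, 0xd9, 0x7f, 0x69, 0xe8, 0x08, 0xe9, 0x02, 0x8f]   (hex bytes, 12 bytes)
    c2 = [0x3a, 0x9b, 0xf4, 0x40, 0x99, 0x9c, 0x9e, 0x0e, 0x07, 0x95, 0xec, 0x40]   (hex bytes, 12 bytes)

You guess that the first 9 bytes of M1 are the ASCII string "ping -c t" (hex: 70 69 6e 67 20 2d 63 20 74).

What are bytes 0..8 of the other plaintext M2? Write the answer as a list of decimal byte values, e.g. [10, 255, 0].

[155, 232, 74, 232, 96, 206, 148, 198, 123]

First, c1 ⊕ c2 = (M1 ⊕ K) ⊕ (M2 ⊕ K) = M1 ⊕ M2, so the key drops out. Then M2 = (M1 ⊕ M2) ⊕ M1 over the first 9 bytes.
byte 0: (d1 XOR 3a) XOR 70 = eb XOR 70 = 9b
byte 1: (1a XOR 9b) XOR 69 = 81 XOR 69 = e8
byte 2: (d0 XOR f4) XOR 6e = 24 XOR 6e = 4a
byte 3: (cf XOR 40) XOR 67 = 8f XOR 67 = e8
byte 4: (d9 XOR 99) XOR 20 = 40 XOR 20 = 60
byte 5: (7f XOR 9c) XOR 2d = e3 XOR 2d = ce
byte 6: (69 XOR 9e) XOR 63 = f7 XOR 63 = 94
byte 7: (e8 XOR 0e) XOR 20 = e6 XOR 20 = c6
byte 8: (08 XOR 07) XOR 74 = 0f XOR 74 = 7b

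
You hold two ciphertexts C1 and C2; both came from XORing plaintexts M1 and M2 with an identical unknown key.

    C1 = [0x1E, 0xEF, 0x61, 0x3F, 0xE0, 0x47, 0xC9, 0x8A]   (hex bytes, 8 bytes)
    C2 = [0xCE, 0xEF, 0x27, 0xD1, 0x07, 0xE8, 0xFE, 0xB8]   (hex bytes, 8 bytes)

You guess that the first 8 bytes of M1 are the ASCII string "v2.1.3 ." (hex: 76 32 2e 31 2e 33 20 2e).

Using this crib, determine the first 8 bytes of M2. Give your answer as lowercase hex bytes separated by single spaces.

First, C1 ⊕ C2 = (M1 ⊕ K) ⊕ (M2 ⊕ K) = M1 ⊕ M2, so the key drops out. Then M2 = (M1 ⊕ M2) ⊕ M1 over the first 8 bytes.
byte 0: (1e ⊕ ce) ⊕ 76 = d0 ⊕ 76 = a6
byte 1: (ef ⊕ ef) ⊕ 32 = 00 ⊕ 32 = 32
byte 2: (61 ⊕ 27) ⊕ 2e = 46 ⊕ 2e = 68
byte 3: (3f ⊕ d1) ⊕ 31 = ee ⊕ 31 = df
byte 4: (e0 ⊕ 07) ⊕ 2e = e7 ⊕ 2e = c9
byte 5: (47 ⊕ e8) ⊕ 33 = af ⊕ 33 = 9c
byte 6: (c9 ⊕ fe) ⊕ 20 = 37 ⊕ 20 = 17
byte 7: (8a ⊕ b8) ⊕ 2e = 32 ⊕ 2e = 1c

a6 32 68 df c9 9c 17 1c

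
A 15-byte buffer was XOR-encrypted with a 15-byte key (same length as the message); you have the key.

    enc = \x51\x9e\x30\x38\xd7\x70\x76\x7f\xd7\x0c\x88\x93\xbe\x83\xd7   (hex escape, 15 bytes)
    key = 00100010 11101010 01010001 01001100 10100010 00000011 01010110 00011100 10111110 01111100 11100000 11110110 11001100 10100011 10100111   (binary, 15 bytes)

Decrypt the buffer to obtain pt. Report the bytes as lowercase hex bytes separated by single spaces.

51 ⊕ 22 = 73
9e ⊕ ea = 74
30 ⊕ 51 = 61
38 ⊕ 4c = 74
d7 ⊕ a2 = 75
70 ⊕ 03 = 73
76 ⊕ 56 = 20
7f ⊕ 1c = 63
d7 ⊕ be = 69
0c ⊕ 7c = 70
88 ⊕ e0 = 68
93 ⊕ f6 = 65
be ⊕ cc = 72
83 ⊕ a3 = 20
d7 ⊕ a7 = 70

73 74 61 74 75 73 20 63 69 70 68 65 72 20 70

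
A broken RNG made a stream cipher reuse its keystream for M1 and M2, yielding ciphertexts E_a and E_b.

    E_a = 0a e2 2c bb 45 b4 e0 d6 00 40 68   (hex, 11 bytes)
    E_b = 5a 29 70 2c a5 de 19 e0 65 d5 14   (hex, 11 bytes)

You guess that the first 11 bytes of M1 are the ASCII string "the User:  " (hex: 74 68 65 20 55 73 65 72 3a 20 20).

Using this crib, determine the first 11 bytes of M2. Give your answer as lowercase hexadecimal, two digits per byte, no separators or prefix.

First, E_a ⊕ E_b = (M1 ⊕ K) ⊕ (M2 ⊕ K) = M1 ⊕ M2, so the key drops out. Then M2 = (M1 ⊕ M2) ⊕ M1 over the first 11 bytes.
byte 0: (0a XOR 5a) XOR 74 = 50 XOR 74 = 24
byte 1: (e2 XOR 29) XOR 68 = cb XOR 68 = a3
byte 2: (2c XOR 70) XOR 65 = 5c XOR 65 = 39
byte 3: (bb XOR 2c) XOR 20 = 97 XOR 20 = b7
byte 4: (45 XOR a5) XOR 55 = e0 XOR 55 = b5
byte 5: (b4 XOR de) XOR 73 = 6a XOR 73 = 19
byte 6: (e0 XOR 19) XOR 65 = f9 XOR 65 = 9c
byte 7: (d6 XOR e0) XOR 72 = 36 XOR 72 = 44
byte 8: (00 XOR 65) XOR 3a = 65 XOR 3a = 5f
byte 9: (40 XOR d5) XOR 20 = 95 XOR 20 = b5
byte 10: (68 XOR 14) XOR 20 = 7c XOR 20 = 5c

24a339b7b5199c445fb55c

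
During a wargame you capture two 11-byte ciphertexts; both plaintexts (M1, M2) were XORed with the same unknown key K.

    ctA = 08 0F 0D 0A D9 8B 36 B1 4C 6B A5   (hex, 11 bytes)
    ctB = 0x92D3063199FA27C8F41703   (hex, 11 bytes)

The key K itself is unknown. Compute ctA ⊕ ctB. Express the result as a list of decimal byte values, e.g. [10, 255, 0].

ctA ⊕ ctB = (M1 ⊕ K) ⊕ (M2 ⊕ K) = M1 ⊕ M2 — the shared key cancels under XOR.
byte 0: 08 ⊕ 92 = 9a
byte 1: 0f ⊕ d3 = dc
byte 2: 0d ⊕ 06 = 0b
byte 3: 0a ⊕ 31 = 3b
byte 4: d9 ⊕ 99 = 40
byte 5: 8b ⊕ fa = 71
byte 6: 36 ⊕ 27 = 11
byte 7: b1 ⊕ c8 = 79
byte 8: 4c ⊕ f4 = b8
byte 9: 6b ⊕ 17 = 7c
byte 10: a5 ⊕ 03 = a6

[154, 220, 11, 59, 64, 113, 17, 121, 184, 124, 166]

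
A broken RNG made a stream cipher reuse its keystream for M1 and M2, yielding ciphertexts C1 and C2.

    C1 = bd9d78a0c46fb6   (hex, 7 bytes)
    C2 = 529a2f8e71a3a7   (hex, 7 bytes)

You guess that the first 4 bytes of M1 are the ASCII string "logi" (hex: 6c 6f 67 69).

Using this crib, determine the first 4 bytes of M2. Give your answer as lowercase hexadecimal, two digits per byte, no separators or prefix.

83683047

First, C1 ⊕ C2 = (M1 ⊕ K) ⊕ (M2 ⊕ K) = M1 ⊕ M2, so the key drops out. Then M2 = (M1 ⊕ M2) ⊕ M1 over the first 4 bytes.
byte 0: (bd XOR 52) XOR 6c = ef XOR 6c = 83
byte 1: (9d XOR 9a) XOR 6f = 07 XOR 6f = 68
byte 2: (78 XOR 2f) XOR 67 = 57 XOR 67 = 30
byte 3: (a0 XOR 8e) XOR 69 = 2e XOR 69 = 47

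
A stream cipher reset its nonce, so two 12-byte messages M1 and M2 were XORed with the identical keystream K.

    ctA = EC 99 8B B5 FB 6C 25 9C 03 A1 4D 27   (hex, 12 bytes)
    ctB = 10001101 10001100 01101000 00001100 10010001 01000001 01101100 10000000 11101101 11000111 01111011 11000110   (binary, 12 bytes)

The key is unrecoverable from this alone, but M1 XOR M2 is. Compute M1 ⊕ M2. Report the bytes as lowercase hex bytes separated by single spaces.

61 15 e3 b9 6a 2d 49 1c ee 66 36 e1

ctA ⊕ ctB = (M1 ⊕ K) ⊕ (M2 ⊕ K) = M1 ⊕ M2 — the shared key cancels under XOR.
byte 0: ec xor 8d = 61
byte 1: 99 xor 8c = 15
byte 2: 8b xor 68 = e3
byte 3: b5 xor 0c = b9
byte 4: fb xor 91 = 6a
byte 5: 6c xor 41 = 2d
byte 6: 25 xor 6c = 49
byte 7: 9c xor 80 = 1c
byte 8: 03 xor ed = ee
byte 9: a1 xor c7 = 66
byte 10: 4d xor 7b = 36
byte 11: 27 xor c6 = e1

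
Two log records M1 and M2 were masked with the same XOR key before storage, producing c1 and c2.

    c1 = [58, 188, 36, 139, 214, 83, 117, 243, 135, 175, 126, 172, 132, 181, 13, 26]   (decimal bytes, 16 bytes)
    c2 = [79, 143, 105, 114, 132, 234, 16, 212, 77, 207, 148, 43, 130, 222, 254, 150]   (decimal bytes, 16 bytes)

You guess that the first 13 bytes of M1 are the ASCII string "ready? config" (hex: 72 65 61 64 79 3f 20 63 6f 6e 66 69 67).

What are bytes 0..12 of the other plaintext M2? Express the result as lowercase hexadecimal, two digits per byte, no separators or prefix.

First, c1 ⊕ c2 = (M1 ⊕ K) ⊕ (M2 ⊕ K) = M1 ⊕ M2, so the key drops out. Then M2 = (M1 ⊕ M2) ⊕ M1 over the first 13 bytes.
byte 0: (3a XOR 4f) XOR 72 = 75 XOR 72 = 07
byte 1: (bc XOR 8f) XOR 65 = 33 XOR 65 = 56
byte 2: (24 XOR 69) XOR 61 = 4d XOR 61 = 2c
byte 3: (8b XOR 72) XOR 64 = f9 XOR 64 = 9d
byte 4: (d6 XOR 84) XOR 79 = 52 XOR 79 = 2b
byte 5: (53 XOR ea) XOR 3f = b9 XOR 3f = 86
byte 6: (75 XOR 10) XOR 20 = 65 XOR 20 = 45
byte 7: (f3 XOR d4) XOR 63 = 27 XOR 63 = 44
byte 8: (87 XOR 4d) XOR 6f = ca XOR 6f = a5
byte 9: (af XOR cf) XOR 6e = 60 XOR 6e = 0e
byte 10: (7e XOR 94) XOR 66 = ea XOR 66 = 8c
byte 11: (ac XOR 2b) XOR 69 = 87 XOR 69 = ee
byte 12: (84 XOR 82) XOR 67 = 06 XOR 67 = 61

07562c9d2b864544a50e8cee61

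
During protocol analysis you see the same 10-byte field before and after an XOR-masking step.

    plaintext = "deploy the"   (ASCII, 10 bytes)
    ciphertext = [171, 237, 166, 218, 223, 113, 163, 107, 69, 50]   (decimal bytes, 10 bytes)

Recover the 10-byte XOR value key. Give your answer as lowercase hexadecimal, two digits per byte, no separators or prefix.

cf88d6b6b008831f2d57

Since ciphertext = plaintext ⊕ key, XORing both sides with plaintext gives key = plaintext ⊕ ciphertext.
64 ⊕ ab = cf
65 ⊕ ed = 88
70 ⊕ a6 = d6
6c ⊕ da = b6
6f ⊕ df = b0
79 ⊕ 71 = 08
20 ⊕ a3 = 83
74 ⊕ 6b = 1f
68 ⊕ 45 = 2d
65 ⊕ 32 = 57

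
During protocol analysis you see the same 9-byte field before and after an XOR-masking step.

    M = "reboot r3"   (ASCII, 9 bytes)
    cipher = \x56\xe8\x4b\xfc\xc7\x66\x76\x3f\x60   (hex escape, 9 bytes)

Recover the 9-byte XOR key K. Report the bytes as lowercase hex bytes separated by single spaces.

24 8d 29 93 a8 12 56 4d 53

Since cipher = M ⊕ K, XORing both sides with M gives K = M ⊕ cipher.
72 xor 56 = 24
65 xor e8 = 8d
62 xor 4b = 29
6f xor fc = 93
6f xor c7 = a8
74 xor 66 = 12
20 xor 76 = 56
72 xor 3f = 4d
33 xor 60 = 53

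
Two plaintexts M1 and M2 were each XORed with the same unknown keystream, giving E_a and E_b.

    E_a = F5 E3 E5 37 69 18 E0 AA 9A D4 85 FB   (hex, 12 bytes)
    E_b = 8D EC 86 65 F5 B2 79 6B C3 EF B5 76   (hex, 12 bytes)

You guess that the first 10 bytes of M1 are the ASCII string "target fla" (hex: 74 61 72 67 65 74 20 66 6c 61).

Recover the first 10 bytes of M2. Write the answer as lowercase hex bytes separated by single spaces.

First, E_a ⊕ E_b = (M1 ⊕ K) ⊕ (M2 ⊕ K) = M1 ⊕ M2, so the key drops out. Then M2 = (M1 ⊕ M2) ⊕ M1 over the first 10 bytes.
byte 0: (f5 XOR 8d) XOR 74 = 78 XOR 74 = 0c
byte 1: (e3 XOR ec) XOR 61 = 0f XOR 61 = 6e
byte 2: (e5 XOR 86) XOR 72 = 63 XOR 72 = 11
byte 3: (37 XOR 65) XOR 67 = 52 XOR 67 = 35
byte 4: (69 XOR f5) XOR 65 = 9c XOR 65 = f9
byte 5: (18 XOR b2) XOR 74 = aa XOR 74 = de
byte 6: (e0 XOR 79) XOR 20 = 99 XOR 20 = b9
byte 7: (aa XOR 6b) XOR 66 = c1 XOR 66 = a7
byte 8: (9a XOR c3) XOR 6c = 59 XOR 6c = 35
byte 9: (d4 XOR ef) XOR 61 = 3b XOR 61 = 5a

0c 6e 11 35 f9 de b9 a7 35 5a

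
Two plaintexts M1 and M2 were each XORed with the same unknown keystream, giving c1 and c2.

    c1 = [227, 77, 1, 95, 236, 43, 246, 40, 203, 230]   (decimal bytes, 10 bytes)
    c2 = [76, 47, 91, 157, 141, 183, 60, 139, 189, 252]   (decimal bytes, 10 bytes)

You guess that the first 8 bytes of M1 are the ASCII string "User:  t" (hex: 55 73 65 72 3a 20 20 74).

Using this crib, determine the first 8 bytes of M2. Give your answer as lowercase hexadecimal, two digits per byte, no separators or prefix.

fa113fb05bbcead7

First, c1 ⊕ c2 = (M1 ⊕ K) ⊕ (M2 ⊕ K) = M1 ⊕ M2, so the key drops out. Then M2 = (M1 ⊕ M2) ⊕ M1 over the first 8 bytes.
byte 0: (e3 xor 4c) xor 55 = af xor 55 = fa
byte 1: (4d xor 2f) xor 73 = 62 xor 73 = 11
byte 2: (01 xor 5b) xor 65 = 5a xor 65 = 3f
byte 3: (5f xor 9d) xor 72 = c2 xor 72 = b0
byte 4: (ec xor 8d) xor 3a = 61 xor 3a = 5b
byte 5: (2b xor b7) xor 20 = 9c xor 20 = bc
byte 6: (f6 xor 3c) xor 20 = ca xor 20 = ea
byte 7: (28 xor 8b) xor 74 = a3 xor 74 = d7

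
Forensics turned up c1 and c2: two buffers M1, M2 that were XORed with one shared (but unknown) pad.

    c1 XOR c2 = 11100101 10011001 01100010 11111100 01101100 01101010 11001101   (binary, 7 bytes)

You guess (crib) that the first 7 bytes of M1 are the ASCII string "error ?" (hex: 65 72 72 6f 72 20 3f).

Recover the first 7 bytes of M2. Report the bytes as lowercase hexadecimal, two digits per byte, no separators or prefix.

80eb10931e4af2

Since c1 ⊕ c2 = M1 ⊕ M2, XORing with the guessed M1 bytes yields the corresponding M2 bytes: M2 = (c1 ⊕ c2) ⊕ M1.
e5 ^ 65 = 80
99 ^ 72 = eb
62 ^ 72 = 10
fc ^ 6f = 93
6c ^ 72 = 1e
6a ^ 20 = 4a
cd ^ 3f = f2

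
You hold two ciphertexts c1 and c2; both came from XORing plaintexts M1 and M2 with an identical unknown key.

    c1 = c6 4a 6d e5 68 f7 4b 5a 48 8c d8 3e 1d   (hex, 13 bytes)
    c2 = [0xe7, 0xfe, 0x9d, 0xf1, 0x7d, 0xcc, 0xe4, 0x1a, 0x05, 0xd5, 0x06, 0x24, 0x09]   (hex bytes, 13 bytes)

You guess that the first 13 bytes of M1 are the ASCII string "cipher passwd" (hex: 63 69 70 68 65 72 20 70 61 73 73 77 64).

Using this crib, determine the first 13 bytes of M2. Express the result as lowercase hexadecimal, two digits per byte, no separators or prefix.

42dd807c70498f302c2aad6d70

First, c1 ⊕ c2 = (M1 ⊕ K) ⊕ (M2 ⊕ K) = M1 ⊕ M2, so the key drops out. Then M2 = (M1 ⊕ M2) ⊕ M1 over the first 13 bytes.
byte 0: (c6 ⊕ e7) ⊕ 63 = 21 ⊕ 63 = 42
byte 1: (4a ⊕ fe) ⊕ 69 = b4 ⊕ 69 = dd
byte 2: (6d ⊕ 9d) ⊕ 70 = f0 ⊕ 70 = 80
byte 3: (e5 ⊕ f1) ⊕ 68 = 14 ⊕ 68 = 7c
byte 4: (68 ⊕ 7d) ⊕ 65 = 15 ⊕ 65 = 70
byte 5: (f7 ⊕ cc) ⊕ 72 = 3b ⊕ 72 = 49
byte 6: (4b ⊕ e4) ⊕ 20 = af ⊕ 20 = 8f
byte 7: (5a ⊕ 1a) ⊕ 70 = 40 ⊕ 70 = 30
byte 8: (48 ⊕ 05) ⊕ 61 = 4d ⊕ 61 = 2c
byte 9: (8c ⊕ d5) ⊕ 73 = 59 ⊕ 73 = 2a
byte 10: (d8 ⊕ 06) ⊕ 73 = de ⊕ 73 = ad
byte 11: (3e ⊕ 24) ⊕ 77 = 1a ⊕ 77 = 6d
byte 12: (1d ⊕ 09) ⊕ 64 = 14 ⊕ 64 = 70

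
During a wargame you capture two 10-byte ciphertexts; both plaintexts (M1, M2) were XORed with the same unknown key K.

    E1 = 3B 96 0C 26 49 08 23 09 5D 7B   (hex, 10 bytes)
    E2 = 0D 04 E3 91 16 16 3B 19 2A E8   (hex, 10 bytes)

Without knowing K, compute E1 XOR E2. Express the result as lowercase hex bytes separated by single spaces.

36 92 ef b7 5f 1e 18 10 77 93

E1 ⊕ E2 = (M1 ⊕ K) ⊕ (M2 ⊕ K) = M1 ⊕ M2 — the shared key cancels under XOR.
byte 0: 00111011 ^ 00001101 = 00110110
byte 1: 10010110 ^ 00000100 = 10010010
byte 2: 00001100 ^ 11100011 = 11101111
byte 3: 00100110 ^ 10010001 = 10110111
byte 4: 01001001 ^ 00010110 = 01011111
byte 5: 00001000 ^ 00010110 = 00011110
byte 6: 00100011 ^ 00111011 = 00011000
byte 7: 00001001 ^ 00011001 = 00010000
byte 8: 01011101 ^ 00101010 = 01110111
byte 9: 01111011 ^ 11101000 = 10010011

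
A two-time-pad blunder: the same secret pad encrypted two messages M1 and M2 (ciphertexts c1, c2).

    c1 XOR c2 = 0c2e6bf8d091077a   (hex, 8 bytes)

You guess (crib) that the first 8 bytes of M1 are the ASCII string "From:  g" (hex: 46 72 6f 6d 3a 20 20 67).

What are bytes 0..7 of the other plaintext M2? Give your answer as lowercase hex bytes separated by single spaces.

Since c1 ⊕ c2 = M1 ⊕ M2, XORing with the guessed M1 bytes yields the corresponding M2 bytes: M2 = (c1 ⊕ c2) ⊕ M1.
byte 0:  12 ^  70 =  74
byte 1:  46 ^ 114 =  92
byte 2: 107 ^ 111 =   4
byte 3: 248 ^ 109 = 149
byte 4: 208 ^  58 = 234
byte 5: 145 ^  32 = 177
byte 6:   7 ^  32 =  39
byte 7: 122 ^ 103 =  29

4a 5c 04 95 ea b1 27 1d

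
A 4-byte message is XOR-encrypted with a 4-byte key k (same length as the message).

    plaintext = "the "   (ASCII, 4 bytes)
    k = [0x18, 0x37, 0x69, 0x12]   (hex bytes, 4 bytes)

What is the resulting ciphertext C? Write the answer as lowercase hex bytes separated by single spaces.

6c 5f 0c 32

74 XOR 18 = 6c
68 XOR 37 = 5f
65 XOR 69 = 0c
20 XOR 12 = 32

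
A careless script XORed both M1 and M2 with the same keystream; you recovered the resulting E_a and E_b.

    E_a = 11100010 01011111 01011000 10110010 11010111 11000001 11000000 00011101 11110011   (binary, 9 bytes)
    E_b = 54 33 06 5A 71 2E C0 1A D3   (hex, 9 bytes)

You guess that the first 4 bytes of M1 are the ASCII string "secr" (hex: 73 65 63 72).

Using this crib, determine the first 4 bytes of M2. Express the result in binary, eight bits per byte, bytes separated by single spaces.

11000101 00001001 00111101 10011010

First, E_a ⊕ E_b = (M1 ⊕ K) ⊕ (M2 ⊕ K) = M1 ⊕ M2, so the key drops out. Then M2 = (M1 ⊕ M2) ⊕ M1 over the first 4 bytes.
byte 0: (e2 xor 54) xor 73 = b6 xor 73 = c5
byte 1: (5f xor 33) xor 65 = 6c xor 65 = 09
byte 2: (58 xor 06) xor 63 = 5e xor 63 = 3d
byte 3: (b2 xor 5a) xor 72 = e8 xor 72 = 9a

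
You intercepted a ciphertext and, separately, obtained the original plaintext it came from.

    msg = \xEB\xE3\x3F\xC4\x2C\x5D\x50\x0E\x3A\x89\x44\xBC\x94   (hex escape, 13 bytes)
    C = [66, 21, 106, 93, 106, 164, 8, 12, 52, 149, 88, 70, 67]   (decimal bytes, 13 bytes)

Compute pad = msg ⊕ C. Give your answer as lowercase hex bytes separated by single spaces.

a9 f6 55 99 46 f9 58 02 0e 1c 1c fa d7

Since C = msg ⊕ pad, XORing both sides with msg gives pad = msg ⊕ C.
235 xor  66 = 169
227 xor  21 = 246
 63 xor 106 =  85
196 xor  93 = 153
 44 xor 106 =  70
 93 xor 164 = 249
 80 xor   8 =  88
 14 xor  12 =   2
 58 xor  52 =  14
137 xor 149 =  28
 68 xor  88 =  28
188 xor  70 = 250
148 xor  67 = 215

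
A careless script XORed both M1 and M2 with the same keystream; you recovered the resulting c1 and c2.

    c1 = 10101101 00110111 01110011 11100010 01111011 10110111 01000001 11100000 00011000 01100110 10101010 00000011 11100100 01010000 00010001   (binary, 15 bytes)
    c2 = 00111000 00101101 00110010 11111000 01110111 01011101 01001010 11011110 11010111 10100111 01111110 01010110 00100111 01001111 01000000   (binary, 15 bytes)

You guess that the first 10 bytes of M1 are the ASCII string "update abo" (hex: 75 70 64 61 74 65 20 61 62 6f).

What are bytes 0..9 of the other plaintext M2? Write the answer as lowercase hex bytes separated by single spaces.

First, c1 ⊕ c2 = (M1 ⊕ K) ⊕ (M2 ⊕ K) = M1 ⊕ M2, so the key drops out. Then M2 = (M1 ⊕ M2) ⊕ M1 over the first 10 bytes.
byte 0: (ad XOR 38) XOR 75 = 95 XOR 75 = e0
byte 1: (37 XOR 2d) XOR 70 = 1a XOR 70 = 6a
byte 2: (73 XOR 32) XOR 64 = 41 XOR 64 = 25
byte 3: (e2 XOR f8) XOR 61 = 1a XOR 61 = 7b
byte 4: (7b XOR 77) XOR 74 = 0c XOR 74 = 78
byte 5: (b7 XOR 5d) XOR 65 = ea XOR 65 = 8f
byte 6: (41 XOR 4a) XOR 20 = 0b XOR 20 = 2b
byte 7: (e0 XOR de) XOR 61 = 3e XOR 61 = 5f
byte 8: (18 XOR d7) XOR 62 = cf XOR 62 = ad
byte 9: (66 XOR a7) XOR 6f = c1 XOR 6f = ae

e0 6a 25 7b 78 8f 2b 5f ad ae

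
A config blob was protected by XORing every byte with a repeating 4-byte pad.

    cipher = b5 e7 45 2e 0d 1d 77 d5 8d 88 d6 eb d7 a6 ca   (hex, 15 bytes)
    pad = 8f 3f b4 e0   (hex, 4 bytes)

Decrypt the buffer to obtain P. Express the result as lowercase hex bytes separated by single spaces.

3a d8 f1 ce 82 22 c3 35 02 b7 62 0b 58 99 7e

The 4-byte key repeats, so the effective keystream is 8f 3f b4 e0 8f 3f b4 e0 8f 3f b4 e0 8f 3f b4.
byte 0: 10110101 ⊕ 10001111 = 00111010
byte 1: 11100111 ⊕ 00111111 = 11011000
byte 2: 01000101 ⊕ 10110100 = 11110001
byte 3: 00101110 ⊕ 11100000 = 11001110
byte 4: 00001101 ⊕ 10001111 = 10000010
byte 5: 00011101 ⊕ 00111111 = 00100010
byte 6: 01110111 ⊕ 10110100 = 11000011
byte 7: 11010101 ⊕ 11100000 = 00110101
byte 8: 10001101 ⊕ 10001111 = 00000010
byte 9: 10001000 ⊕ 00111111 = 10110111
byte 10: 11010110 ⊕ 10110100 = 01100010
byte 11: 11101011 ⊕ 11100000 = 00001011
byte 12: 11010111 ⊕ 10001111 = 01011000
byte 13: 10100110 ⊕ 00111111 = 10011001
byte 14: 11001010 ⊕ 10110100 = 01111110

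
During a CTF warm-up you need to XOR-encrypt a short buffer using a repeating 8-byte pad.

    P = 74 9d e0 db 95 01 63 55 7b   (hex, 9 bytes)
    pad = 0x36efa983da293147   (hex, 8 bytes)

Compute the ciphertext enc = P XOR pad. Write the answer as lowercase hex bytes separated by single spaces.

42 72 49 58 4f 28 52 12 4d

The 8-byte key repeats, so the effective keystream is 36 ef a9 83 da 29 31 47 36.
byte 0: 74 ^ 36 = 42
byte 1: 9d ^ ef = 72
byte 2: e0 ^ a9 = 49
byte 3: db ^ 83 = 58
byte 4: 95 ^ da = 4f
byte 5: 01 ^ 29 = 28
byte 6: 63 ^ 31 = 52
byte 7: 55 ^ 47 = 12
byte 8: 7b ^ 36 = 4d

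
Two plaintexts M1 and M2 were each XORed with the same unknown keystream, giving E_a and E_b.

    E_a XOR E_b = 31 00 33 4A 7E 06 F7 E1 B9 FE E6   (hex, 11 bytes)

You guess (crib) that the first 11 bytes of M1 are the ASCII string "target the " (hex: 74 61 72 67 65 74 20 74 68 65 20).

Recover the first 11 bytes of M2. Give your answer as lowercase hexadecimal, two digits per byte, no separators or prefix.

4561412d1b72d795d19bc6

Since E_a ⊕ E_b = M1 ⊕ M2, XORing with the guessed M1 bytes yields the corresponding M2 bytes: M2 = (E_a ⊕ E_b) ⊕ M1.
00110001 xor 01110100 = 01000101
00000000 xor 01100001 = 01100001
00110011 xor 01110010 = 01000001
01001010 xor 01100111 = 00101101
01111110 xor 01100101 = 00011011
00000110 xor 01110100 = 01110010
11110111 xor 00100000 = 11010111
11100001 xor 01110100 = 10010101
10111001 xor 01101000 = 11010001
11111110 xor 01100101 = 10011011
11100110 xor 00100000 = 11000110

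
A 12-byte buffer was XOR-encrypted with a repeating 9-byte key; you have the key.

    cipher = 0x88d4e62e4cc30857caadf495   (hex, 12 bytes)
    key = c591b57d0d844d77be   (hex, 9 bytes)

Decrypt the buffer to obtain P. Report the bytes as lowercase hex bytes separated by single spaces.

4d 45 53 53 41 47 45 20 74 68 65 20

The 9-byte key repeats, so the effective keystream is c5 91 b5 7d 0d 84 4d 77 be c5 91 b5.
byte 0: 88 xor c5 = 4d
byte 1: d4 xor 91 = 45
byte 2: e6 xor b5 = 53
byte 3: 2e xor 7d = 53
byte 4: 4c xor 0d = 41
byte 5: c3 xor 84 = 47
byte 6: 08 xor 4d = 45
byte 7: 57 xor 77 = 20
byte 8: ca xor be = 74
byte 9: ad xor c5 = 68
byte 10: f4 xor 91 = 65
byte 11: 95 xor b5 = 20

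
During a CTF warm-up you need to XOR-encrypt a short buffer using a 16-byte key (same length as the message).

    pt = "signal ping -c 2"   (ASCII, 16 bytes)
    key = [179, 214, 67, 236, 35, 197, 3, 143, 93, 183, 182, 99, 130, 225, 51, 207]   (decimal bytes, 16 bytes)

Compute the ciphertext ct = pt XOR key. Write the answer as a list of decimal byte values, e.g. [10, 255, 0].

XOR is its own inverse, so applying the key byte-wise gives the result directly.
byte 0: 01110011 ^ 10110011 = 11000000
byte 1: 01101001 ^ 11010110 = 10111111
byte 2: 01100111 ^ 01000011 = 00100100
byte 3: 01101110 ^ 11101100 = 10000010
byte 4: 01100001 ^ 00100011 = 01000010
byte 5: 01101100 ^ 11000101 = 10101001
byte 6: 00100000 ^ 00000011 = 00100011
byte 7: 01110000 ^ 10001111 = 11111111
byte 8: 01101001 ^ 01011101 = 00110100
byte 9: 01101110 ^ 10110111 = 11011001
byte 10: 01100111 ^ 10110110 = 11010001
byte 11: 00100000 ^ 01100011 = 01000011
byte 12: 00101101 ^ 10000010 = 10101111
byte 13: 01100011 ^ 11100001 = 10000010
byte 14: 00100000 ^ 00110011 = 00010011
byte 15: 00110010 ^ 11001111 = 11111101

[192, 191, 36, 130, 66, 169, 35, 255, 52, 217, 209, 67, 175, 130, 19, 253]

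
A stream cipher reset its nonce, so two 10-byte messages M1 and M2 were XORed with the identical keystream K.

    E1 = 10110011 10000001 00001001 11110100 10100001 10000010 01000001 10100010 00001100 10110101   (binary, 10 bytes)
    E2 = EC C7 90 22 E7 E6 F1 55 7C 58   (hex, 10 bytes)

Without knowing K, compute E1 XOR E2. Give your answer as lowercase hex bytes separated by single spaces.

E1 ⊕ E2 = (M1 ⊕ K) ⊕ (M2 ⊕ K) = M1 ⊕ M2 — the shared key cancels under XOR.
byte 0: b3 ^ ec = 5f
byte 1: 81 ^ c7 = 46
byte 2: 09 ^ 90 = 99
byte 3: f4 ^ 22 = d6
byte 4: a1 ^ e7 = 46
byte 5: 82 ^ e6 = 64
byte 6: 41 ^ f1 = b0
byte 7: a2 ^ 55 = f7
byte 8: 0c ^ 7c = 70
byte 9: b5 ^ 58 = ed

5f 46 99 d6 46 64 b0 f7 70 ed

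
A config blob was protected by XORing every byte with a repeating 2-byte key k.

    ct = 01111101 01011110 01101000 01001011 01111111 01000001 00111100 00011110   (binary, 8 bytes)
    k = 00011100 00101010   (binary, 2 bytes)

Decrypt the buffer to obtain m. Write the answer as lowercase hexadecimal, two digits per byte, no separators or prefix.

The 2-byte key repeats, so the effective keystream is 1c 2a 1c 2a 1c 2a 1c 2a.
byte 0: 125 xor  28 =  97
byte 1:  94 xor  42 = 116
byte 2: 104 xor  28 = 116
byte 3:  75 xor  42 =  97
byte 4: 127 xor  28 =  99
byte 5:  65 xor  42 = 107
byte 6:  60 xor  28 =  32
byte 7:  30 xor  42 =  52

61747461636b2034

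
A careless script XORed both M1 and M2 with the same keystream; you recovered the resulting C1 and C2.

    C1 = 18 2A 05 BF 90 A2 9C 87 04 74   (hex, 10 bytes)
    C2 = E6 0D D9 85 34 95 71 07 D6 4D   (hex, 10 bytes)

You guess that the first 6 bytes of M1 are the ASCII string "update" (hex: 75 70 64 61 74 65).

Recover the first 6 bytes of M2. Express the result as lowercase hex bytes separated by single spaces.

First, C1 ⊕ C2 = (M1 ⊕ K) ⊕ (M2 ⊕ K) = M1 ⊕ M2, so the key drops out. Then M2 = (M1 ⊕ M2) ⊕ M1 over the first 6 bytes.
byte 0: (18 ⊕ e6) ⊕ 75 = fe ⊕ 75 = 8b
byte 1: (2a ⊕ 0d) ⊕ 70 = 27 ⊕ 70 = 57
byte 2: (05 ⊕ d9) ⊕ 64 = dc ⊕ 64 = b8
byte 3: (bf ⊕ 85) ⊕ 61 = 3a ⊕ 61 = 5b
byte 4: (90 ⊕ 34) ⊕ 74 = a4 ⊕ 74 = d0
byte 5: (a2 ⊕ 95) ⊕ 65 = 37 ⊕ 65 = 52

8b 57 b8 5b d0 52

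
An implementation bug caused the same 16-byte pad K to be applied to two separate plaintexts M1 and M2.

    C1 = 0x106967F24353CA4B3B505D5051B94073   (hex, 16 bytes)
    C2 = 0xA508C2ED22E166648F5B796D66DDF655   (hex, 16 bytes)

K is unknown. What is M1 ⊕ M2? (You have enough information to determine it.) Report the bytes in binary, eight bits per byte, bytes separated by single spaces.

C1 ⊕ C2 = (M1 ⊕ K) ⊕ (M2 ⊕ K) = M1 ⊕ M2 — the shared key cancels under XOR.
00010000 xor 10100101 = 10110101
01101001 xor 00001000 = 01100001
01100111 xor 11000010 = 10100101
11110010 xor 11101101 = 00011111
01000011 xor 00100010 = 01100001
01010011 xor 11100001 = 10110010
11001010 xor 01100110 = 10101100
01001011 xor 01100100 = 00101111
00111011 xor 10001111 = 10110100
01010000 xor 01011011 = 00001011
01011101 xor 01111001 = 00100100
01010000 xor 01101101 = 00111101
01010001 xor 01100110 = 00110111
10111001 xor 11011101 = 01100100
01000000 xor 11110110 = 10110110
01110011 xor 01010101 = 00100110

10110101 01100001 10100101 00011111 01100001 10110010 10101100 00101111 10110100 00001011 00100100 00111101 00110111 01100100 10110110 00100110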